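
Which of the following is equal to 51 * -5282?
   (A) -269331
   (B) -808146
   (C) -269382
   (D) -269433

51 * -5282 = -269382
C) -269382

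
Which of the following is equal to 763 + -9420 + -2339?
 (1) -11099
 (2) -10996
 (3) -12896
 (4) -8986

First: 763 + -9420 = -8657
Then: -8657 + -2339 = -10996
2) -10996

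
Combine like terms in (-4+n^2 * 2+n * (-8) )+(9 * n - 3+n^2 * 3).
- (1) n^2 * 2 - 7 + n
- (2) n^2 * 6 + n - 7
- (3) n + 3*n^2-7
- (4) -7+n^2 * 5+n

Adding the polynomials and combining like terms:
(-4 + n^2*2 + n*(-8)) + (9*n - 3 + n^2*3)
= -7+n^2 * 5+n
4) -7+n^2 * 5+n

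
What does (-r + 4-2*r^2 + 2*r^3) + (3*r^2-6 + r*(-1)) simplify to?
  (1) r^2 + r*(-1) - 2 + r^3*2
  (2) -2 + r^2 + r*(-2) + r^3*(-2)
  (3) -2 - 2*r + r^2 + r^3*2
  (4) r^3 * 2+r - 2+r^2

Adding the polynomials and combining like terms:
(-r + 4 - 2*r^2 + 2*r^3) + (3*r^2 - 6 + r*(-1))
= -2 - 2*r + r^2 + r^3*2
3) -2 - 2*r + r^2 + r^3*2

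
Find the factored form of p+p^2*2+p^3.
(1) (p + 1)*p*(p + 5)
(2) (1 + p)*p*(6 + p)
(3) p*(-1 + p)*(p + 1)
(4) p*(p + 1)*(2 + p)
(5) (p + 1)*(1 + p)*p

We need to factor p+p^2*2+p^3.
The factored form is (p + 1)*(1 + p)*p.
5) (p + 1)*(1 + p)*p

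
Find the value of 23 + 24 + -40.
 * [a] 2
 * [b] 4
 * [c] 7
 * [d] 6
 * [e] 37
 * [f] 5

First: 23 + 24 = 47
Then: 47 + -40 = 7
c) 7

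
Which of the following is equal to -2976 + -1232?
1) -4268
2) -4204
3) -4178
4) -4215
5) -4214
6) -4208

-2976 + -1232 = -4208
6) -4208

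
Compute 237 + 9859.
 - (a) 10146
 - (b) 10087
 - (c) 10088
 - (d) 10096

237 + 9859 = 10096
d) 10096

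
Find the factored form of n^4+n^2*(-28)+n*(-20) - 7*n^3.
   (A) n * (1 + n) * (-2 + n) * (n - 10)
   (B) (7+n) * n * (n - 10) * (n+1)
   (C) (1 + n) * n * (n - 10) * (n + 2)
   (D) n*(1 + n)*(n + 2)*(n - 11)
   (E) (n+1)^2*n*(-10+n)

We need to factor n^4+n^2*(-28)+n*(-20) - 7*n^3.
The factored form is (1 + n) * n * (n - 10) * (n + 2).
C) (1 + n) * n * (n - 10) * (n + 2)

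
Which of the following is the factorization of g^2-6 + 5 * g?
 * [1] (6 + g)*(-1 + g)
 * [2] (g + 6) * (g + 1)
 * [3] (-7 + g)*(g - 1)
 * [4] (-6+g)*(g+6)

We need to factor g^2-6 + 5 * g.
The factored form is (6 + g)*(-1 + g).
1) (6 + g)*(-1 + g)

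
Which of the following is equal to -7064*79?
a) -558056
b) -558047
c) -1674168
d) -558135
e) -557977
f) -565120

-7064 * 79 = -558056
a) -558056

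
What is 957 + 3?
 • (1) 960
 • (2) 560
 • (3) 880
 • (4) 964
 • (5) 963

957 + 3 = 960
1) 960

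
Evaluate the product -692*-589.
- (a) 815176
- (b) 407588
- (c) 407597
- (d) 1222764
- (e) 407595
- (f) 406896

-692 * -589 = 407588
b) 407588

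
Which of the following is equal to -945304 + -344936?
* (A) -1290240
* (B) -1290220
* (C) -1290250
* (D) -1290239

-945304 + -344936 = -1290240
A) -1290240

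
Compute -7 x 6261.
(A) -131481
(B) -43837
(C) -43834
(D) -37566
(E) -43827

-7 * 6261 = -43827
E) -43827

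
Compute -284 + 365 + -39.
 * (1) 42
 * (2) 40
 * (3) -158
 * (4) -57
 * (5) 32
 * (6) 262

First: -284 + 365 = 81
Then: 81 + -39 = 42
1) 42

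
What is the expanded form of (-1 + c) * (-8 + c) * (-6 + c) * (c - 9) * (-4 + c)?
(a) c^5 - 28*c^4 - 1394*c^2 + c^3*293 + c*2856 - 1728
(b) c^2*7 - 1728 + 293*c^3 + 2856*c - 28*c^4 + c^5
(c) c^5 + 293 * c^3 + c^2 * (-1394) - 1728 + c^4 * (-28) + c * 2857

Expanding (-1 + c) * (-8 + c) * (-6 + c) * (c - 9) * (-4 + c):
= c^5 - 28*c^4 - 1394*c^2 + c^3*293 + c*2856 - 1728
a) c^5 - 28*c^4 - 1394*c^2 + c^3*293 + c*2856 - 1728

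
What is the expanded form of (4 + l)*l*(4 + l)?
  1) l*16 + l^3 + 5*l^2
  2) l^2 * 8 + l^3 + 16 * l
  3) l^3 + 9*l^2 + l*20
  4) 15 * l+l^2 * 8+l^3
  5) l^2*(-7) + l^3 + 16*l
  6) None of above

Expanding (4 + l)*l*(4 + l):
= l^2 * 8 + l^3 + 16 * l
2) l^2 * 8 + l^3 + 16 * l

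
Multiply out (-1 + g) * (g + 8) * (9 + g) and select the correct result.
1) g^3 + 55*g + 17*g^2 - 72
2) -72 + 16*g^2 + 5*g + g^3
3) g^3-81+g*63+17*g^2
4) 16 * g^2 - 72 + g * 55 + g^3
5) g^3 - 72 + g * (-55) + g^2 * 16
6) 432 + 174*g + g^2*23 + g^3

Expanding (-1 + g) * (g + 8) * (9 + g):
= 16 * g^2 - 72 + g * 55 + g^3
4) 16 * g^2 - 72 + g * 55 + g^3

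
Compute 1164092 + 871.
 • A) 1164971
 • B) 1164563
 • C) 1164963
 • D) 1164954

1164092 + 871 = 1164963
C) 1164963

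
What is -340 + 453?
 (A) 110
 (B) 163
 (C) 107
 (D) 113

-340 + 453 = 113
D) 113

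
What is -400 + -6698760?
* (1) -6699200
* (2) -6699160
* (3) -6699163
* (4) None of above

-400 + -6698760 = -6699160
2) -6699160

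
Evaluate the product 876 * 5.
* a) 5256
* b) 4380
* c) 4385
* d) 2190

876 * 5 = 4380
b) 4380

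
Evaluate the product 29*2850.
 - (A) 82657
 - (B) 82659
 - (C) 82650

29 * 2850 = 82650
C) 82650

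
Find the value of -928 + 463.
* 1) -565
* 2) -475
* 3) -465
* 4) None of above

-928 + 463 = -465
3) -465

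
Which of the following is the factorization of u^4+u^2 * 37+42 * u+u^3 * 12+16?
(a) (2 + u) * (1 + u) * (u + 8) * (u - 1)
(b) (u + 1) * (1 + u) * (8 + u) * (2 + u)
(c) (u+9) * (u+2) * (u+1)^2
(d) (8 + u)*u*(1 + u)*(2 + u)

We need to factor u^4+u^2 * 37+42 * u+u^3 * 12+16.
The factored form is (u + 1) * (1 + u) * (8 + u) * (2 + u).
b) (u + 1) * (1 + u) * (8 + u) * (2 + u)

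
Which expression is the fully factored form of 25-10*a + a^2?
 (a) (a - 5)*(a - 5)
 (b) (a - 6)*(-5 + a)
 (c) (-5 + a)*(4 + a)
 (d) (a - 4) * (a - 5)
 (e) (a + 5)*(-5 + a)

We need to factor 25-10*a + a^2.
The factored form is (a - 5)*(a - 5).
a) (a - 5)*(a - 5)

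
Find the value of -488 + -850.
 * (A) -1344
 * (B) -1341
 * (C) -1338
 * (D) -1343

-488 + -850 = -1338
C) -1338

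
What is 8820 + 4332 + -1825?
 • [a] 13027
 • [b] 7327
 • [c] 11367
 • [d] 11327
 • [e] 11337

First: 8820 + 4332 = 13152
Then: 13152 + -1825 = 11327
d) 11327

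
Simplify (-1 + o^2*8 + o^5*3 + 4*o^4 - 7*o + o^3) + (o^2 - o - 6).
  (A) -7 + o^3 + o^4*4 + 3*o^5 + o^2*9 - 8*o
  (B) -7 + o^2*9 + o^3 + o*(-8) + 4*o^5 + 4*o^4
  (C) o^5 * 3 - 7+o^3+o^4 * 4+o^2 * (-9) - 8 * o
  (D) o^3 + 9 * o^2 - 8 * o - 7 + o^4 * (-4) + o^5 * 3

Adding the polynomials and combining like terms:
(-1 + o^2*8 + o^5*3 + 4*o^4 - 7*o + o^3) + (o^2 - o - 6)
= -7 + o^3 + o^4*4 + 3*o^5 + o^2*9 - 8*o
A) -7 + o^3 + o^4*4 + 3*o^5 + o^2*9 - 8*o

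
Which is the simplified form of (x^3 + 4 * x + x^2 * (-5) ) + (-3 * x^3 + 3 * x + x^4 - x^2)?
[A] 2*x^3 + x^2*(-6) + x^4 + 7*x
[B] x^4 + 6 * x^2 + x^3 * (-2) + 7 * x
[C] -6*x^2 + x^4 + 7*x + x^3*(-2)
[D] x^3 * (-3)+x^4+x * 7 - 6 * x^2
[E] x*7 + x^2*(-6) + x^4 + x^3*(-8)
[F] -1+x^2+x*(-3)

Adding the polynomials and combining like terms:
(x^3 + 4*x + x^2*(-5)) + (-3*x^3 + 3*x + x^4 - x^2)
= -6*x^2 + x^4 + 7*x + x^3*(-2)
C) -6*x^2 + x^4 + 7*x + x^3*(-2)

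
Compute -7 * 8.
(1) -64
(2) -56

-7 * 8 = -56
2) -56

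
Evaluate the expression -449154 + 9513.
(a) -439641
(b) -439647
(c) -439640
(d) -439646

-449154 + 9513 = -439641
a) -439641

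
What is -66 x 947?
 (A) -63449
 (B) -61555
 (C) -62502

-66 * 947 = -62502
C) -62502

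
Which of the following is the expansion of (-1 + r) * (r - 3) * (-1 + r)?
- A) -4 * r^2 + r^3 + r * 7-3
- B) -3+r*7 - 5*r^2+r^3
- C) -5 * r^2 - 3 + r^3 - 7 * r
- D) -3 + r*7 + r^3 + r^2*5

Expanding (-1 + r) * (r - 3) * (-1 + r):
= -3+r*7 - 5*r^2+r^3
B) -3+r*7 - 5*r^2+r^3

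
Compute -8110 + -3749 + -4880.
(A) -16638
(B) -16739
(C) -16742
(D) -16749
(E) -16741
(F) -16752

First: -8110 + -3749 = -11859
Then: -11859 + -4880 = -16739
B) -16739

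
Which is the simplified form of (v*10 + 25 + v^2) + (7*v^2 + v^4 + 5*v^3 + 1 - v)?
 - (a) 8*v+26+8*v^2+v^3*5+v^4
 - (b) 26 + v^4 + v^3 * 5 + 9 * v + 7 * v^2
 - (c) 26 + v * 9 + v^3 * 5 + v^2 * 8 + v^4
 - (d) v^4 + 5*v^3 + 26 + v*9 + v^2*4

Adding the polynomials and combining like terms:
(v*10 + 25 + v^2) + (7*v^2 + v^4 + 5*v^3 + 1 - v)
= 26 + v * 9 + v^3 * 5 + v^2 * 8 + v^4
c) 26 + v * 9 + v^3 * 5 + v^2 * 8 + v^4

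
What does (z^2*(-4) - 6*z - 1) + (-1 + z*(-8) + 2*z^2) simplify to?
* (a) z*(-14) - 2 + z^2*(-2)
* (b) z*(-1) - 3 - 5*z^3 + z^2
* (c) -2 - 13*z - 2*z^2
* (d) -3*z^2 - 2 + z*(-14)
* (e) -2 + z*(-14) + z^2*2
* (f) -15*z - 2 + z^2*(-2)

Adding the polynomials and combining like terms:
(z^2*(-4) - 6*z - 1) + (-1 + z*(-8) + 2*z^2)
= z*(-14) - 2 + z^2*(-2)
a) z*(-14) - 2 + z^2*(-2)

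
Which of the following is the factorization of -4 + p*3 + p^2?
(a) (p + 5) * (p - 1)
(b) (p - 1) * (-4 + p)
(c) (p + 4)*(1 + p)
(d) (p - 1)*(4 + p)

We need to factor -4 + p*3 + p^2.
The factored form is (p - 1)*(4 + p).
d) (p - 1)*(4 + p)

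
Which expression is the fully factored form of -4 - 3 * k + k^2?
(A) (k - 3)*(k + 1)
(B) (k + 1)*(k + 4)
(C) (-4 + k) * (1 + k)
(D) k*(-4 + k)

We need to factor -4 - 3 * k + k^2.
The factored form is (-4 + k) * (1 + k).
C) (-4 + k) * (1 + k)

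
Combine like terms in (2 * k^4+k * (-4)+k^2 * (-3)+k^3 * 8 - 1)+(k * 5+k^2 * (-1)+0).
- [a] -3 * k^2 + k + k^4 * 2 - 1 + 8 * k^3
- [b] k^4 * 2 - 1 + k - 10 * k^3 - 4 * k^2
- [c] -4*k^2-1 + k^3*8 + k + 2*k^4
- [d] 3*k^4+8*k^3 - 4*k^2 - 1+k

Adding the polynomials and combining like terms:
(2*k^4 + k*(-4) + k^2*(-3) + k^3*8 - 1) + (k*5 + k^2*(-1) + 0)
= -4*k^2-1 + k^3*8 + k + 2*k^4
c) -4*k^2-1 + k^3*8 + k + 2*k^4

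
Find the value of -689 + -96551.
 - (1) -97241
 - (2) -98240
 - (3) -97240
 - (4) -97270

-689 + -96551 = -97240
3) -97240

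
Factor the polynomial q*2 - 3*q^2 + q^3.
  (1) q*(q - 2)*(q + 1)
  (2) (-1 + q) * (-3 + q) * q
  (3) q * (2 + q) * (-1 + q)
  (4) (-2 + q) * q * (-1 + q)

We need to factor q*2 - 3*q^2 + q^3.
The factored form is (-2 + q) * q * (-1 + q).
4) (-2 + q) * q * (-1 + q)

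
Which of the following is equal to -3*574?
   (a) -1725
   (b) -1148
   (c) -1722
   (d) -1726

-3 * 574 = -1722
c) -1722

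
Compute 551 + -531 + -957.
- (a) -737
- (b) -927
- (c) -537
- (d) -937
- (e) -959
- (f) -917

First: 551 + -531 = 20
Then: 20 + -957 = -937
d) -937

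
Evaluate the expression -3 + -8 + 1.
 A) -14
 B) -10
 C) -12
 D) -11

First: -3 + -8 = -11
Then: -11 + 1 = -10
B) -10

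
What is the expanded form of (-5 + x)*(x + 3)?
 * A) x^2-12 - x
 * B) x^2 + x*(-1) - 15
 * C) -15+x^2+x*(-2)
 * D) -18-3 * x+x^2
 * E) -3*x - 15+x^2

Expanding (-5 + x)*(x + 3):
= -15+x^2+x*(-2)
C) -15+x^2+x*(-2)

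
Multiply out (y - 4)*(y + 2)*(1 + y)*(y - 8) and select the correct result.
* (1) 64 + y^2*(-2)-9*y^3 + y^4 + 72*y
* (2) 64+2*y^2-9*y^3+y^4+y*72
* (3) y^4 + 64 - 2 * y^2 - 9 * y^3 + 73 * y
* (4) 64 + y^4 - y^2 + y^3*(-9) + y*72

Expanding (y - 4)*(y + 2)*(1 + y)*(y - 8):
= 64 + y^2*(-2)-9*y^3 + y^4 + 72*y
1) 64 + y^2*(-2)-9*y^3 + y^4 + 72*y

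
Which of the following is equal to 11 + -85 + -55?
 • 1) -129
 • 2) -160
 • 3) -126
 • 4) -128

First: 11 + -85 = -74
Then: -74 + -55 = -129
1) -129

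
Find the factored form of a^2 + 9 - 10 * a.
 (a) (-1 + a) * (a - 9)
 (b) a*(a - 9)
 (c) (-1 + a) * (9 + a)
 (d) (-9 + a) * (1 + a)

We need to factor a^2 + 9 - 10 * a.
The factored form is (-1 + a) * (a - 9).
a) (-1 + a) * (a - 9)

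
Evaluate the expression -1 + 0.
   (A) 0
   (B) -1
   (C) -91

-1 + 0 = -1
B) -1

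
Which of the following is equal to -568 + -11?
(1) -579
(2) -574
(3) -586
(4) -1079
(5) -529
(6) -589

-568 + -11 = -579
1) -579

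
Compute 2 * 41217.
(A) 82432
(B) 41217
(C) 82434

2 * 41217 = 82434
C) 82434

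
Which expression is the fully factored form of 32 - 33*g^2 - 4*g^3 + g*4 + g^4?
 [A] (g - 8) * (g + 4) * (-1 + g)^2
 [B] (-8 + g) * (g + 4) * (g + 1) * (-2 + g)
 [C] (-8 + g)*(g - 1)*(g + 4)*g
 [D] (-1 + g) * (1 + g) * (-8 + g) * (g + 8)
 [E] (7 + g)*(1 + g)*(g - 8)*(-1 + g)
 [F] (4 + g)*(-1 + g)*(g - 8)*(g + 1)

We need to factor 32 - 33*g^2 - 4*g^3 + g*4 + g^4.
The factored form is (4 + g)*(-1 + g)*(g - 8)*(g + 1).
F) (4 + g)*(-1 + g)*(g - 8)*(g + 1)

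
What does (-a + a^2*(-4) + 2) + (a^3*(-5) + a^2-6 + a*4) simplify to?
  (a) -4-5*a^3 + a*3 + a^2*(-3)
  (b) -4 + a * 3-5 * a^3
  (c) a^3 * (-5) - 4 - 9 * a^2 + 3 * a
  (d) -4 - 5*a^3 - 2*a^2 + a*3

Adding the polynomials and combining like terms:
(-a + a^2*(-4) + 2) + (a^3*(-5) + a^2 - 6 + a*4)
= -4-5*a^3 + a*3 + a^2*(-3)
a) -4-5*a^3 + a*3 + a^2*(-3)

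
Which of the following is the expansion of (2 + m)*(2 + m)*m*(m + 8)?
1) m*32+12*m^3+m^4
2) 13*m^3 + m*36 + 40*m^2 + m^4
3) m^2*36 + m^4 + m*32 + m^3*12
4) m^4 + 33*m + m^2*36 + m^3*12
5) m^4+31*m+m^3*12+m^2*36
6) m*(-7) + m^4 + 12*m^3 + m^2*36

Expanding (2 + m)*(2 + m)*m*(m + 8):
= m^2*36 + m^4 + m*32 + m^3*12
3) m^2*36 + m^4 + m*32 + m^3*12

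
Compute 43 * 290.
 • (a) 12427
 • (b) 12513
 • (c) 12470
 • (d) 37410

43 * 290 = 12470
c) 12470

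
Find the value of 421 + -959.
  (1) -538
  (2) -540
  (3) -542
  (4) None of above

421 + -959 = -538
1) -538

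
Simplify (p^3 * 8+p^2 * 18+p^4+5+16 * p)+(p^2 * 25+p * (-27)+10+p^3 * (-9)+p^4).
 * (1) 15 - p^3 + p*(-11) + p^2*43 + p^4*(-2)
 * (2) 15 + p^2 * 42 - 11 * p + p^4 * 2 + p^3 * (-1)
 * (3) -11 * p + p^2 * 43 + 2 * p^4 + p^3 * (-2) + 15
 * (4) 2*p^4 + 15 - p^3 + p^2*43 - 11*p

Adding the polynomials and combining like terms:
(p^3*8 + p^2*18 + p^4 + 5 + 16*p) + (p^2*25 + p*(-27) + 10 + p^3*(-9) + p^4)
= 2*p^4 + 15 - p^3 + p^2*43 - 11*p
4) 2*p^4 + 15 - p^3 + p^2*43 - 11*p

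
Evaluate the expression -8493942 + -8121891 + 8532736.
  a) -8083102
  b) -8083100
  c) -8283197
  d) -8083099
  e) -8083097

First: -8493942 + -8121891 = -16615833
Then: -16615833 + 8532736 = -8083097
e) -8083097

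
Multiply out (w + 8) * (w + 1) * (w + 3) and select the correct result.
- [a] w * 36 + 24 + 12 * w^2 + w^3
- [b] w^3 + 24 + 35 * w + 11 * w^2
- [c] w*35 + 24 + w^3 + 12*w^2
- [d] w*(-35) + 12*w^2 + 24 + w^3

Expanding (w + 8) * (w + 1) * (w + 3):
= w*35 + 24 + w^3 + 12*w^2
c) w*35 + 24 + w^3 + 12*w^2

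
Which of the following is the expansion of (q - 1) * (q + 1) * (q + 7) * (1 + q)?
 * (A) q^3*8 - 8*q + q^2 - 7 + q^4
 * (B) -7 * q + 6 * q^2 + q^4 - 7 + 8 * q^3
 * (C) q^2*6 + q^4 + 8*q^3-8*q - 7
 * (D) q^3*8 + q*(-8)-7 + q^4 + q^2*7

Expanding (q - 1) * (q + 1) * (q + 7) * (1 + q):
= q^2*6 + q^4 + 8*q^3-8*q - 7
C) q^2*6 + q^4 + 8*q^3-8*q - 7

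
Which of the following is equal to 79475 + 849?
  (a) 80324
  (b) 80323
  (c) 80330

79475 + 849 = 80324
a) 80324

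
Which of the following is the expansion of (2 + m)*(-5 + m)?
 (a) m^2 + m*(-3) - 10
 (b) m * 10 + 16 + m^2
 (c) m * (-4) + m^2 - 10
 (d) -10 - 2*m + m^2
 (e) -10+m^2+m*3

Expanding (2 + m)*(-5 + m):
= m^2 + m*(-3) - 10
a) m^2 + m*(-3) - 10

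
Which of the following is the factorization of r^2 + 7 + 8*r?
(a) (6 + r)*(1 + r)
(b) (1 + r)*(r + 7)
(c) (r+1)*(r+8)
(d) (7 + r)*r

We need to factor r^2 + 7 + 8*r.
The factored form is (1 + r)*(r + 7).
b) (1 + r)*(r + 7)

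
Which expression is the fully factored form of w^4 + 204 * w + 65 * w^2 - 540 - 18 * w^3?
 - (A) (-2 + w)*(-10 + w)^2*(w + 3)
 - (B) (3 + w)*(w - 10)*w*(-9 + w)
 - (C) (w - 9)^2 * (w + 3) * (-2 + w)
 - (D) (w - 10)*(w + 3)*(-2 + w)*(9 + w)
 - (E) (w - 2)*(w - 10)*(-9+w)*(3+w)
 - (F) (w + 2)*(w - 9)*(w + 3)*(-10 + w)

We need to factor w^4 + 204 * w + 65 * w^2 - 540 - 18 * w^3.
The factored form is (w - 2)*(w - 10)*(-9+w)*(3+w).
E) (w - 2)*(w - 10)*(-9+w)*(3+w)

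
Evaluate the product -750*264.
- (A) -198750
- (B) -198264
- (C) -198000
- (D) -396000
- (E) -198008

-750 * 264 = -198000
C) -198000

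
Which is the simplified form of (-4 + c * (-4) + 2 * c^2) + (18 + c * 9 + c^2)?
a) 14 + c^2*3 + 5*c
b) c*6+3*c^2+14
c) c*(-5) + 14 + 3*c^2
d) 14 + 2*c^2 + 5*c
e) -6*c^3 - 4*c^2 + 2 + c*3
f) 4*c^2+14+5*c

Adding the polynomials and combining like terms:
(-4 + c*(-4) + 2*c^2) + (18 + c*9 + c^2)
= 14 + c^2*3 + 5*c
a) 14 + c^2*3 + 5*c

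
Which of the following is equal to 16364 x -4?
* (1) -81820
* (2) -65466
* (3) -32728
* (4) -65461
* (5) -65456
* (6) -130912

16364 * -4 = -65456
5) -65456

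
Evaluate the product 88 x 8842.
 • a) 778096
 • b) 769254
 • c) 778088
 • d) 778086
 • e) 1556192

88 * 8842 = 778096
a) 778096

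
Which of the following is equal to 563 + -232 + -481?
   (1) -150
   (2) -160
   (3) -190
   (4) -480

First: 563 + -232 = 331
Then: 331 + -481 = -150
1) -150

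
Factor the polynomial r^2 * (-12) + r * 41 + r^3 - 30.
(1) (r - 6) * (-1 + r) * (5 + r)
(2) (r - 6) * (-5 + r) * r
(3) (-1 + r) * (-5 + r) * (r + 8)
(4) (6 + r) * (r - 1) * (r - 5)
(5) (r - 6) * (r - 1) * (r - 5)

We need to factor r^2 * (-12) + r * 41 + r^3 - 30.
The factored form is (r - 6) * (r - 1) * (r - 5).
5) (r - 6) * (r - 1) * (r - 5)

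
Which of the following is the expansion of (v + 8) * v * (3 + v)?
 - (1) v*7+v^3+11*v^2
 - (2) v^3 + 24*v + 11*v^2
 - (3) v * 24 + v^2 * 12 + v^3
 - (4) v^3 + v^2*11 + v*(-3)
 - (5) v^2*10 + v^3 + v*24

Expanding (v + 8) * v * (3 + v):
= v^3 + 24*v + 11*v^2
2) v^3 + 24*v + 11*v^2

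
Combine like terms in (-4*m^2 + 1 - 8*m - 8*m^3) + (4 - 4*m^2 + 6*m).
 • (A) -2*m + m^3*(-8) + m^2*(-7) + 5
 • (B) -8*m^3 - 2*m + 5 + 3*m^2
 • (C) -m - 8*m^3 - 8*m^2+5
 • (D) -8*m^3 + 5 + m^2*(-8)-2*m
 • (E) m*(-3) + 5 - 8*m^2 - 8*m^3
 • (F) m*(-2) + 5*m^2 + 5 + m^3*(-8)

Adding the polynomials and combining like terms:
(-4*m^2 + 1 - 8*m - 8*m^3) + (4 - 4*m^2 + 6*m)
= -8*m^3 + 5 + m^2*(-8)-2*m
D) -8*m^3 + 5 + m^2*(-8)-2*m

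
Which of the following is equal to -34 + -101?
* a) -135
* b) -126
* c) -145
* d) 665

-34 + -101 = -135
a) -135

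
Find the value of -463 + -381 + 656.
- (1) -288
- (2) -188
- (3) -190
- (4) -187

First: -463 + -381 = -844
Then: -844 + 656 = -188
2) -188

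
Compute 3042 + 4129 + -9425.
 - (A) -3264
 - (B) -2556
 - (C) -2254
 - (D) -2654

First: 3042 + 4129 = 7171
Then: 7171 + -9425 = -2254
C) -2254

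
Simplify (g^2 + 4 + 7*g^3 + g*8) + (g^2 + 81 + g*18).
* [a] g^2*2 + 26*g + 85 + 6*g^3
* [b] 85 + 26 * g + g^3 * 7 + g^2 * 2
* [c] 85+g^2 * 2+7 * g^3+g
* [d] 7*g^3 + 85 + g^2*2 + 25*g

Adding the polynomials and combining like terms:
(g^2 + 4 + 7*g^3 + g*8) + (g^2 + 81 + g*18)
= 85 + 26 * g + g^3 * 7 + g^2 * 2
b) 85 + 26 * g + g^3 * 7 + g^2 * 2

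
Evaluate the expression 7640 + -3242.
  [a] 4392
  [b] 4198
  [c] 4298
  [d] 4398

7640 + -3242 = 4398
d) 4398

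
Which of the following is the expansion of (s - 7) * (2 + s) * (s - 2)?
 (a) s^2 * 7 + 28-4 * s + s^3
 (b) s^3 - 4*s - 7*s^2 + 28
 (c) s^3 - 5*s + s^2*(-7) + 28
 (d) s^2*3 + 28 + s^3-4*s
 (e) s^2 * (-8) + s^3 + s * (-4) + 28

Expanding (s - 7) * (2 + s) * (s - 2):
= s^3 - 4*s - 7*s^2 + 28
b) s^3 - 4*s - 7*s^2 + 28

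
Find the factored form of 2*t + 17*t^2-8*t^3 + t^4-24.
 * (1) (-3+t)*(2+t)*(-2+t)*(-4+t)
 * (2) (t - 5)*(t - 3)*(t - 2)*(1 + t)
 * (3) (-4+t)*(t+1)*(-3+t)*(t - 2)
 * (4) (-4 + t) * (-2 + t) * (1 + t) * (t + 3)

We need to factor 2*t + 17*t^2-8*t^3 + t^4-24.
The factored form is (-4+t)*(t+1)*(-3+t)*(t - 2).
3) (-4+t)*(t+1)*(-3+t)*(t - 2)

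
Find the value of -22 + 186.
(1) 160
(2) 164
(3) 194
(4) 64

-22 + 186 = 164
2) 164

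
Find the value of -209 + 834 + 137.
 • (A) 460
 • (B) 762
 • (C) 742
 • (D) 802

First: -209 + 834 = 625
Then: 625 + 137 = 762
B) 762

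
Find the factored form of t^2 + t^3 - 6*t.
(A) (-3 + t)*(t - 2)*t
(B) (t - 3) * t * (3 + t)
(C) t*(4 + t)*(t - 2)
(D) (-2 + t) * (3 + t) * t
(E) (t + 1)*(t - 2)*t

We need to factor t^2 + t^3 - 6*t.
The factored form is (-2 + t) * (3 + t) * t.
D) (-2 + t) * (3 + t) * t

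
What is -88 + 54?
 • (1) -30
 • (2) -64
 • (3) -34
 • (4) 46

-88 + 54 = -34
3) -34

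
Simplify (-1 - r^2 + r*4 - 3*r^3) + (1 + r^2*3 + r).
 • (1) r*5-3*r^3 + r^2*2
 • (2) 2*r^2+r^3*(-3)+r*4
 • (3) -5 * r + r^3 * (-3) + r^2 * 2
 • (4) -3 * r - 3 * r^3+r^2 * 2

Adding the polynomials and combining like terms:
(-1 - r^2 + r*4 - 3*r^3) + (1 + r^2*3 + r)
= r*5-3*r^3 + r^2*2
1) r*5-3*r^3 + r^2*2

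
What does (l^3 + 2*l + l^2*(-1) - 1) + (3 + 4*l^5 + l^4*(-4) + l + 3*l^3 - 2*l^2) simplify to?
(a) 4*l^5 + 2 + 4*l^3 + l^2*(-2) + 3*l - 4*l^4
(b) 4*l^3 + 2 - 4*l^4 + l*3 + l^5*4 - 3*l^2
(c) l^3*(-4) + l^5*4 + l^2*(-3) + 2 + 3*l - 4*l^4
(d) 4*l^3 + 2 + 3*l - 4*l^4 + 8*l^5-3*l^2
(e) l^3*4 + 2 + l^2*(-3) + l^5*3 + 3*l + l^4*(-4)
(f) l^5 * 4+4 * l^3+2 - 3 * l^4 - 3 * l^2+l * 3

Adding the polynomials and combining like terms:
(l^3 + 2*l + l^2*(-1) - 1) + (3 + 4*l^5 + l^4*(-4) + l + 3*l^3 - 2*l^2)
= 4*l^3 + 2 - 4*l^4 + l*3 + l^5*4 - 3*l^2
b) 4*l^3 + 2 - 4*l^4 + l*3 + l^5*4 - 3*l^2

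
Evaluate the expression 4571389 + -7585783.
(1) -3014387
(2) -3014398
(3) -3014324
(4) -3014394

4571389 + -7585783 = -3014394
4) -3014394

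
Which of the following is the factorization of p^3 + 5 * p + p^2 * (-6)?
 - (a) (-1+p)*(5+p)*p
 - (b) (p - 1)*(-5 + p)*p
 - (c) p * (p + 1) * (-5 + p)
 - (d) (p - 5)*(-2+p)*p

We need to factor p^3 + 5 * p + p^2 * (-6).
The factored form is (p - 1)*(-5 + p)*p.
b) (p - 1)*(-5 + p)*p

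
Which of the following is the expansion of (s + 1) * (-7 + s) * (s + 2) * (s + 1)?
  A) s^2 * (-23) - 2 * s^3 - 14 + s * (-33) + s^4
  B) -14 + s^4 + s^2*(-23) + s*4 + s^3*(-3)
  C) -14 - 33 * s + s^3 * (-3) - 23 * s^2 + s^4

Expanding (s + 1) * (-7 + s) * (s + 2) * (s + 1):
= -14 - 33 * s + s^3 * (-3) - 23 * s^2 + s^4
C) -14 - 33 * s + s^3 * (-3) - 23 * s^2 + s^4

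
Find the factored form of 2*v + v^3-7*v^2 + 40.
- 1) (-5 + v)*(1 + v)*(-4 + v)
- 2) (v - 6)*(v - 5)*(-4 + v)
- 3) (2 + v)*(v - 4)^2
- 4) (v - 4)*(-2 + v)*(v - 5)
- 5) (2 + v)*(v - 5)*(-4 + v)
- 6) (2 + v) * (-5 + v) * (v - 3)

We need to factor 2*v + v^3-7*v^2 + 40.
The factored form is (2 + v)*(v - 5)*(-4 + v).
5) (2 + v)*(v - 5)*(-4 + v)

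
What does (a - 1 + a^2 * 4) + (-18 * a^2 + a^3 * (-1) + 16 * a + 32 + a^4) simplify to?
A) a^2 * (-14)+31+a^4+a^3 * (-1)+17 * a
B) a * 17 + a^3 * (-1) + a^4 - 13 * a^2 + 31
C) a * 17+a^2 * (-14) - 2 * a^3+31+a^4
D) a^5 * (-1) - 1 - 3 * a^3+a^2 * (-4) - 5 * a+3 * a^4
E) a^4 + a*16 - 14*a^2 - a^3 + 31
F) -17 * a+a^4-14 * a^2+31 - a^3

Adding the polynomials and combining like terms:
(a - 1 + a^2*4) + (-18*a^2 + a^3*(-1) + 16*a + 32 + a^4)
= a^2 * (-14)+31+a^4+a^3 * (-1)+17 * a
A) a^2 * (-14)+31+a^4+a^3 * (-1)+17 * a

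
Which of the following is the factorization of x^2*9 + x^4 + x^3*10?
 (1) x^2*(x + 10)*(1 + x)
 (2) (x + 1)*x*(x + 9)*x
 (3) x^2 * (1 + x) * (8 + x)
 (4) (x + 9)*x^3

We need to factor x^2*9 + x^4 + x^3*10.
The factored form is (x + 1)*x*(x + 9)*x.
2) (x + 1)*x*(x + 9)*x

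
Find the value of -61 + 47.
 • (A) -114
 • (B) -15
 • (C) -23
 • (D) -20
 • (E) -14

-61 + 47 = -14
E) -14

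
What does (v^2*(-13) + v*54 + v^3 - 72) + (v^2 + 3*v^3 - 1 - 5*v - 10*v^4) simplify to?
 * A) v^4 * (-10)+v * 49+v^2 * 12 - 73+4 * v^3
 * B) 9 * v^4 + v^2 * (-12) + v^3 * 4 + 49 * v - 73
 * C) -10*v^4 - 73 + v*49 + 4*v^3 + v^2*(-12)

Adding the polynomials and combining like terms:
(v^2*(-13) + v*54 + v^3 - 72) + (v^2 + 3*v^3 - 1 - 5*v - 10*v^4)
= -10*v^4 - 73 + v*49 + 4*v^3 + v^2*(-12)
C) -10*v^4 - 73 + v*49 + 4*v^3 + v^2*(-12)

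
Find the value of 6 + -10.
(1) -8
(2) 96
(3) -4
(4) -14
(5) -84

6 + -10 = -4
3) -4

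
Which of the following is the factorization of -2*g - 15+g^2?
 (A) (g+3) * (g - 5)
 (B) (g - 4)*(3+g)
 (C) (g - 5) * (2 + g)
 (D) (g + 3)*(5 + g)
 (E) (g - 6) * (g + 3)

We need to factor -2*g - 15+g^2.
The factored form is (g+3) * (g - 5).
A) (g+3) * (g - 5)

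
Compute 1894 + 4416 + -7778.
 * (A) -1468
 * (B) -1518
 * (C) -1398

First: 1894 + 4416 = 6310
Then: 6310 + -7778 = -1468
A) -1468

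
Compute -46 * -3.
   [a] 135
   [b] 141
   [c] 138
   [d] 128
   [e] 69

-46 * -3 = 138
c) 138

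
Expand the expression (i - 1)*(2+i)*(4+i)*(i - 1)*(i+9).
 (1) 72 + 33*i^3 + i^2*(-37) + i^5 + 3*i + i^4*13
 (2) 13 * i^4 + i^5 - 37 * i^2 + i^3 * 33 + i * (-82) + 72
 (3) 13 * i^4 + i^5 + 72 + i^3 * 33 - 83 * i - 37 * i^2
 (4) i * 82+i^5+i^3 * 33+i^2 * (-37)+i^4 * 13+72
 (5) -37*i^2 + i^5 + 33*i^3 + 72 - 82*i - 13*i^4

Expanding (i - 1)*(2+i)*(4+i)*(i - 1)*(i+9):
= 13 * i^4 + i^5 - 37 * i^2 + i^3 * 33 + i * (-82) + 72
2) 13 * i^4 + i^5 - 37 * i^2 + i^3 * 33 + i * (-82) + 72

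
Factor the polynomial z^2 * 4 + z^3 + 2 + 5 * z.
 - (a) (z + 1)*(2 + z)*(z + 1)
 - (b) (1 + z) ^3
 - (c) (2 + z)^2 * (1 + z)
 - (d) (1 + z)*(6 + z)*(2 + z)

We need to factor z^2 * 4 + z^3 + 2 + 5 * z.
The factored form is (z + 1)*(2 + z)*(z + 1).
a) (z + 1)*(2 + z)*(z + 1)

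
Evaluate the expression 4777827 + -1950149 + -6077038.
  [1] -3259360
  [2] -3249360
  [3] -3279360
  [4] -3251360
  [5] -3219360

First: 4777827 + -1950149 = 2827678
Then: 2827678 + -6077038 = -3249360
2) -3249360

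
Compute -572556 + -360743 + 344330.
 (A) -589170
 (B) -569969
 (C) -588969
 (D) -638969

First: -572556 + -360743 = -933299
Then: -933299 + 344330 = -588969
C) -588969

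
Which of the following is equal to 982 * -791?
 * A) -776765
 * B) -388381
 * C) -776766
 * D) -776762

982 * -791 = -776762
D) -776762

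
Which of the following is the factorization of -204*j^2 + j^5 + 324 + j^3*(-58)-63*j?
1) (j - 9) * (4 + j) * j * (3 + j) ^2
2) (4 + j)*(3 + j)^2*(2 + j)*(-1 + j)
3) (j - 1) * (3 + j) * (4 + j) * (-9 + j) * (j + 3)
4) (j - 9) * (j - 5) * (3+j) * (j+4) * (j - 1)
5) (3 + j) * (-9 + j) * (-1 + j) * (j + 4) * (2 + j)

We need to factor -204*j^2 + j^5 + 324 + j^3*(-58)-63*j.
The factored form is (j - 1) * (3 + j) * (4 + j) * (-9 + j) * (j + 3).
3) (j - 1) * (3 + j) * (4 + j) * (-9 + j) * (j + 3)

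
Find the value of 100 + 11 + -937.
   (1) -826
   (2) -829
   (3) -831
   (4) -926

First: 100 + 11 = 111
Then: 111 + -937 = -826
1) -826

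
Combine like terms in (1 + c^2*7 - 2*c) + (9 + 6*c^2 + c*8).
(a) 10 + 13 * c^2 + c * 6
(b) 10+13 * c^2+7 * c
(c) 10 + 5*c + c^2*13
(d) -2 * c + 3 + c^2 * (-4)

Adding the polynomials and combining like terms:
(1 + c^2*7 - 2*c) + (9 + 6*c^2 + c*8)
= 10 + 13 * c^2 + c * 6
a) 10 + 13 * c^2 + c * 6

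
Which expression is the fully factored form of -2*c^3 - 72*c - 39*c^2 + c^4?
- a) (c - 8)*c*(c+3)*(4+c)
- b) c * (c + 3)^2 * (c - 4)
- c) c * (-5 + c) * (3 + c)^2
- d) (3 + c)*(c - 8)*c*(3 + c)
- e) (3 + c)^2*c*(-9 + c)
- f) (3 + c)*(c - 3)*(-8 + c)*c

We need to factor -2*c^3 - 72*c - 39*c^2 + c^4.
The factored form is (3 + c)*(c - 8)*c*(3 + c).
d) (3 + c)*(c - 8)*c*(3 + c)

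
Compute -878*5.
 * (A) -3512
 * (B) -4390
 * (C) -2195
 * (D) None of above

-878 * 5 = -4390
B) -4390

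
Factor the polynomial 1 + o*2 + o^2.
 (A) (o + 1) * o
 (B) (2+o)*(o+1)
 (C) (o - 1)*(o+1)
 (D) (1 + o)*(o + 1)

We need to factor 1 + o*2 + o^2.
The factored form is (1 + o)*(o + 1).
D) (1 + o)*(o + 1)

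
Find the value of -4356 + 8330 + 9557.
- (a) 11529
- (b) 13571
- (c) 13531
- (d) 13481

First: -4356 + 8330 = 3974
Then: 3974 + 9557 = 13531
c) 13531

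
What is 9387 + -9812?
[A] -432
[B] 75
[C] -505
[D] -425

9387 + -9812 = -425
D) -425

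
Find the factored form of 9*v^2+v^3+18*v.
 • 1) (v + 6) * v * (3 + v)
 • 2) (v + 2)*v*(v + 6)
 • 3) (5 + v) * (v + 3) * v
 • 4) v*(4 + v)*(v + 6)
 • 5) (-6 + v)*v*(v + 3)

We need to factor 9*v^2+v^3+18*v.
The factored form is (v + 6) * v * (3 + v).
1) (v + 6) * v * (3 + v)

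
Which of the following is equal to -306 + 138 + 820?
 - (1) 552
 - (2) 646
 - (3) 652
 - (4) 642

First: -306 + 138 = -168
Then: -168 + 820 = 652
3) 652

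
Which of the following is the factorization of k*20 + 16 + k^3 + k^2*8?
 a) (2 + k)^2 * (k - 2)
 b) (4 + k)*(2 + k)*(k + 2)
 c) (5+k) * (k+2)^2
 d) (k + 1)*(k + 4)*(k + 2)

We need to factor k*20 + 16 + k^3 + k^2*8.
The factored form is (4 + k)*(2 + k)*(k + 2).
b) (4 + k)*(2 + k)*(k + 2)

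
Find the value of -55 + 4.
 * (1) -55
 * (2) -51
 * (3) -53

-55 + 4 = -51
2) -51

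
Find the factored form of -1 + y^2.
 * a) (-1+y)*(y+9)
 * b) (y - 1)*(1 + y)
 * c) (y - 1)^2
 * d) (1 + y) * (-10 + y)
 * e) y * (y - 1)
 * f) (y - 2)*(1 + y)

We need to factor -1 + y^2.
The factored form is (y - 1)*(1 + y).
b) (y - 1)*(1 + y)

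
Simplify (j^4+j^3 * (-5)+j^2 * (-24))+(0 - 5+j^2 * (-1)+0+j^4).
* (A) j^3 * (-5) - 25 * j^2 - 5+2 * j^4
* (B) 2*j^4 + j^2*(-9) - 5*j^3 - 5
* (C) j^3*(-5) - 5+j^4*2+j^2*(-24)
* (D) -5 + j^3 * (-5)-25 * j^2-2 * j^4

Adding the polynomials and combining like terms:
(j^4 + j^3*(-5) + j^2*(-24)) + (0 - 5 + j^2*(-1) + 0 + j^4)
= j^3 * (-5) - 25 * j^2 - 5+2 * j^4
A) j^3 * (-5) - 25 * j^2 - 5+2 * j^4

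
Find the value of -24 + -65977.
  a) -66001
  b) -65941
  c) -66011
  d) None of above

-24 + -65977 = -66001
a) -66001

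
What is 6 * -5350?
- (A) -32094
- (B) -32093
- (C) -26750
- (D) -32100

6 * -5350 = -32100
D) -32100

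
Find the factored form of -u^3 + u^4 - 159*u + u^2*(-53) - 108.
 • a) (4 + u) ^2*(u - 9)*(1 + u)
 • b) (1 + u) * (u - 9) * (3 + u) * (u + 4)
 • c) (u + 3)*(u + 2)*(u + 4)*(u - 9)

We need to factor -u^3 + u^4 - 159*u + u^2*(-53) - 108.
The factored form is (1 + u) * (u - 9) * (3 + u) * (u + 4).
b) (1 + u) * (u - 9) * (3 + u) * (u + 4)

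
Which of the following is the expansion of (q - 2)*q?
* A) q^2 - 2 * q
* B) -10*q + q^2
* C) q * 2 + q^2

Expanding (q - 2)*q:
= q^2 - 2 * q
A) q^2 - 2 * q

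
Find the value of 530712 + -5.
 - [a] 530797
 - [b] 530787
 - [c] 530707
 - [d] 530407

530712 + -5 = 530707
c) 530707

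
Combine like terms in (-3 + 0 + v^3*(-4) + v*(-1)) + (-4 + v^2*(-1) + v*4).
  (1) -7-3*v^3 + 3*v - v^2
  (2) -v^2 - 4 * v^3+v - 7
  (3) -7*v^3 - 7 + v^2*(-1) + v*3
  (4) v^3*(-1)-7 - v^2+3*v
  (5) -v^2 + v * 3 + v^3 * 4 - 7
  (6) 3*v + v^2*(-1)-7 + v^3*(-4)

Adding the polynomials and combining like terms:
(-3 + 0 + v^3*(-4) + v*(-1)) + (-4 + v^2*(-1) + v*4)
= 3*v + v^2*(-1)-7 + v^3*(-4)
6) 3*v + v^2*(-1)-7 + v^3*(-4)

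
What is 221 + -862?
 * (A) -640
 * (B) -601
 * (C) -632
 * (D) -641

221 + -862 = -641
D) -641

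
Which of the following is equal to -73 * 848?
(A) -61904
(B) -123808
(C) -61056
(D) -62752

-73 * 848 = -61904
A) -61904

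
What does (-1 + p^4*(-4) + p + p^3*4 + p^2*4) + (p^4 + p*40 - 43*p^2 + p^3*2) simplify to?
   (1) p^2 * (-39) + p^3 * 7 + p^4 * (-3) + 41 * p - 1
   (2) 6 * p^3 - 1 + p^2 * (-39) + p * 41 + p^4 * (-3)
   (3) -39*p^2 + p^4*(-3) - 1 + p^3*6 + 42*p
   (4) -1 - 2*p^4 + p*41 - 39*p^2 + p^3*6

Adding the polynomials and combining like terms:
(-1 + p^4*(-4) + p + p^3*4 + p^2*4) + (p^4 + p*40 - 43*p^2 + p^3*2)
= 6 * p^3 - 1 + p^2 * (-39) + p * 41 + p^4 * (-3)
2) 6 * p^3 - 1 + p^2 * (-39) + p * 41 + p^4 * (-3)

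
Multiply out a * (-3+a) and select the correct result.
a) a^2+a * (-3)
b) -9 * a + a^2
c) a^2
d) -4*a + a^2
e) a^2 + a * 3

Expanding a * (-3+a):
= a^2+a * (-3)
a) a^2+a * (-3)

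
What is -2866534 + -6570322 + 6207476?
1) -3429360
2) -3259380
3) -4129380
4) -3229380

First: -2866534 + -6570322 = -9436856
Then: -9436856 + 6207476 = -3229380
4) -3229380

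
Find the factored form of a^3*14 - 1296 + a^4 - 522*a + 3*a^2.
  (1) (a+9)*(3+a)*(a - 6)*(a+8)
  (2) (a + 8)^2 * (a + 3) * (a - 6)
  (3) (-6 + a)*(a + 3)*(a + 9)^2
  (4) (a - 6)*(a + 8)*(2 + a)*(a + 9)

We need to factor a^3*14 - 1296 + a^4 - 522*a + 3*a^2.
The factored form is (a+9)*(3+a)*(a - 6)*(a+8).
1) (a+9)*(3+a)*(a - 6)*(a+8)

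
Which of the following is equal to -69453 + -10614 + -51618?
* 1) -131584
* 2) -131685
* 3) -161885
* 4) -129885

First: -69453 + -10614 = -80067
Then: -80067 + -51618 = -131685
2) -131685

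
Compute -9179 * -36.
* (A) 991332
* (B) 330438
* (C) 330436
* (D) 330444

-9179 * -36 = 330444
D) 330444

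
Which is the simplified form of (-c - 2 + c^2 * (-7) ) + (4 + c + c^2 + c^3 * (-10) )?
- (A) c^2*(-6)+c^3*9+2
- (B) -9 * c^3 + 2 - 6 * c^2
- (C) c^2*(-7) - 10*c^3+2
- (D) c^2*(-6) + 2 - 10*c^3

Adding the polynomials and combining like terms:
(-c - 2 + c^2*(-7)) + (4 + c + c^2 + c^3*(-10))
= c^2*(-6) + 2 - 10*c^3
D) c^2*(-6) + 2 - 10*c^3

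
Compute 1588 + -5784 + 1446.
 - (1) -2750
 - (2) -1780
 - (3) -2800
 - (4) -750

First: 1588 + -5784 = -4196
Then: -4196 + 1446 = -2750
1) -2750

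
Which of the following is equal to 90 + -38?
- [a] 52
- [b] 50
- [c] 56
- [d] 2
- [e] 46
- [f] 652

90 + -38 = 52
a) 52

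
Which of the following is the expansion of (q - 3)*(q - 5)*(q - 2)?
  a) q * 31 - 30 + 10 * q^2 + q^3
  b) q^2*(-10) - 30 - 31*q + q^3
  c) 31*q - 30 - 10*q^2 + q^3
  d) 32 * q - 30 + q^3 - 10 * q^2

Expanding (q - 3)*(q - 5)*(q - 2):
= 31*q - 30 - 10*q^2 + q^3
c) 31*q - 30 - 10*q^2 + q^3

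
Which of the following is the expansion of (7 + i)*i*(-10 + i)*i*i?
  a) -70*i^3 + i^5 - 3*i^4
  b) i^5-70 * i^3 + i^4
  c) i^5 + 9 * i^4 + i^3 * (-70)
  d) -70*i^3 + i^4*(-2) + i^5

Expanding (7 + i)*i*(-10 + i)*i*i:
= -70*i^3 + i^5 - 3*i^4
a) -70*i^3 + i^5 - 3*i^4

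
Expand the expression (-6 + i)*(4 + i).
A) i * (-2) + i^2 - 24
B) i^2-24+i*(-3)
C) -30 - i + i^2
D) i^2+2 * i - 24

Expanding (-6 + i)*(4 + i):
= i * (-2) + i^2 - 24
A) i * (-2) + i^2 - 24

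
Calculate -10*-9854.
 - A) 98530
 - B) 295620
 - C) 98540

-10 * -9854 = 98540
C) 98540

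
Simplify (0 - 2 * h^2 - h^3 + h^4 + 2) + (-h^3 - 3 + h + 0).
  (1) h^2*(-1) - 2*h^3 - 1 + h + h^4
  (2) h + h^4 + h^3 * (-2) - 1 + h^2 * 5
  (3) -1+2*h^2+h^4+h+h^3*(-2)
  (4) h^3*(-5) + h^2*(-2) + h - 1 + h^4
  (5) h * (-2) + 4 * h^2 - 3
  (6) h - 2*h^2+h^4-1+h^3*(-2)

Adding the polynomials and combining like terms:
(0 - 2*h^2 - h^3 + h^4 + 2) + (-h^3 - 3 + h + 0)
= h - 2*h^2+h^4-1+h^3*(-2)
6) h - 2*h^2+h^4-1+h^3*(-2)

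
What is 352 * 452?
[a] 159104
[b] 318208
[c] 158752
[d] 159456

352 * 452 = 159104
a) 159104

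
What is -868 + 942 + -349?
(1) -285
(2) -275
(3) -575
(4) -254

First: -868 + 942 = 74
Then: 74 + -349 = -275
2) -275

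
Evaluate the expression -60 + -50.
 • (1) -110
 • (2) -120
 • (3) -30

-60 + -50 = -110
1) -110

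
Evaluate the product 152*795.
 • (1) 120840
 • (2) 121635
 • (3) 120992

152 * 795 = 120840
1) 120840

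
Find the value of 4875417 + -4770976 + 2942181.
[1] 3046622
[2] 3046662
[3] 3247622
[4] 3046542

First: 4875417 + -4770976 = 104441
Then: 104441 + 2942181 = 3046622
1) 3046622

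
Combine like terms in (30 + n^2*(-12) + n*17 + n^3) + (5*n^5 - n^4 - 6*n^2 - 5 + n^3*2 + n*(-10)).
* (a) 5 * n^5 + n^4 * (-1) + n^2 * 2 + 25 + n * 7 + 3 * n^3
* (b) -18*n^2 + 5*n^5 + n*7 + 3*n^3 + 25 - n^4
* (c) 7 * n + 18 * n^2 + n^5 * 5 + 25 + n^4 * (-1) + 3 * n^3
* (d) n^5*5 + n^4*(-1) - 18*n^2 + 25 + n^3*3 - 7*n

Adding the polynomials and combining like terms:
(30 + n^2*(-12) + n*17 + n^3) + (5*n^5 - n^4 - 6*n^2 - 5 + n^3*2 + n*(-10))
= -18*n^2 + 5*n^5 + n*7 + 3*n^3 + 25 - n^4
b) -18*n^2 + 5*n^5 + n*7 + 3*n^3 + 25 - n^4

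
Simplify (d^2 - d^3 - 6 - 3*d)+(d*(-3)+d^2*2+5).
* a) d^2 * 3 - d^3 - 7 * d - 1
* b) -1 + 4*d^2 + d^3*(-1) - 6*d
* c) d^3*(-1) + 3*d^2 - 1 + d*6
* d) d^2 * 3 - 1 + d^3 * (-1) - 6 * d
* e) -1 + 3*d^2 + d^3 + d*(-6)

Adding the polynomials and combining like terms:
(d^2 - d^3 - 6 - 3*d) + (d*(-3) + d^2*2 + 5)
= d^2 * 3 - 1 + d^3 * (-1) - 6 * d
d) d^2 * 3 - 1 + d^3 * (-1) - 6 * d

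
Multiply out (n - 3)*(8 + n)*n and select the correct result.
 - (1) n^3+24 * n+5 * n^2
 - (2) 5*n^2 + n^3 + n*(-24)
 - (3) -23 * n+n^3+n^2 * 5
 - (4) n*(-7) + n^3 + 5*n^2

Expanding (n - 3)*(8 + n)*n:
= 5*n^2 + n^3 + n*(-24)
2) 5*n^2 + n^3 + n*(-24)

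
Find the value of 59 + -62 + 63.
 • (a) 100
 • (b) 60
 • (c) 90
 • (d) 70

First: 59 + -62 = -3
Then: -3 + 63 = 60
b) 60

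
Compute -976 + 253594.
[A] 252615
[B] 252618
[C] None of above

-976 + 253594 = 252618
B) 252618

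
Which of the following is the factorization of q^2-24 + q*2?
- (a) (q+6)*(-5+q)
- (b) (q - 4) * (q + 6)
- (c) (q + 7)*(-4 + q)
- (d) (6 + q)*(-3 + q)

We need to factor q^2-24 + q*2.
The factored form is (q - 4) * (q + 6).
b) (q - 4) * (q + 6)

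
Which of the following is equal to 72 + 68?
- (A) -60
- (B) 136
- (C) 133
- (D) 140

72 + 68 = 140
D) 140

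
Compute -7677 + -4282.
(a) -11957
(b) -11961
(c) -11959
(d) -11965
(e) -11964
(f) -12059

-7677 + -4282 = -11959
c) -11959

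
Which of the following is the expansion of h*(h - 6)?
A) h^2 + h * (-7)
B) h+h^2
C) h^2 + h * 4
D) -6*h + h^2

Expanding h*(h - 6):
= -6*h + h^2
D) -6*h + h^2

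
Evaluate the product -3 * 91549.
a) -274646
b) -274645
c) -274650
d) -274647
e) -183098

-3 * 91549 = -274647
d) -274647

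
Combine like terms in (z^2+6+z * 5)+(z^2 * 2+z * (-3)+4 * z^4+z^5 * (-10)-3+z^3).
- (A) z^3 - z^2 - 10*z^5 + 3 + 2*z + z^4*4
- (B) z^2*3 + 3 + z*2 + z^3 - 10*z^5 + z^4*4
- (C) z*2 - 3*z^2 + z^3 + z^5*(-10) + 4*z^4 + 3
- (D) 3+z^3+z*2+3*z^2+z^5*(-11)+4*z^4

Adding the polynomials and combining like terms:
(z^2 + 6 + z*5) + (z^2*2 + z*(-3) + 4*z^4 + z^5*(-10) - 3 + z^3)
= z^2*3 + 3 + z*2 + z^3 - 10*z^5 + z^4*4
B) z^2*3 + 3 + z*2 + z^3 - 10*z^5 + z^4*4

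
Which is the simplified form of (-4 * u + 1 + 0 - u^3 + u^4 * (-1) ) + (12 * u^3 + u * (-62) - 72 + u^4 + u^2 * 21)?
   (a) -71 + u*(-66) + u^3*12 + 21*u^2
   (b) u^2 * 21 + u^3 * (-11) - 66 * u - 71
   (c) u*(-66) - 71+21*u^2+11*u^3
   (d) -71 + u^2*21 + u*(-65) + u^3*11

Adding the polynomials and combining like terms:
(-4*u + 1 + 0 - u^3 + u^4*(-1)) + (12*u^3 + u*(-62) - 72 + u^4 + u^2*21)
= u*(-66) - 71+21*u^2+11*u^3
c) u*(-66) - 71+21*u^2+11*u^3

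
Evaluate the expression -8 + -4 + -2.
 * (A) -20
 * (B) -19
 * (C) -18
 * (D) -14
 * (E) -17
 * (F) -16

First: -8 + -4 = -12
Then: -12 + -2 = -14
D) -14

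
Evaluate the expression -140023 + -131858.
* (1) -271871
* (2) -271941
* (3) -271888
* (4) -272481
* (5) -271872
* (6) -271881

-140023 + -131858 = -271881
6) -271881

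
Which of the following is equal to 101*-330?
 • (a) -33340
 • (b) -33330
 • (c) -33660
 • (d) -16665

101 * -330 = -33330
b) -33330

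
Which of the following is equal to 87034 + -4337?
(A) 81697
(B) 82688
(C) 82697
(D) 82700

87034 + -4337 = 82697
C) 82697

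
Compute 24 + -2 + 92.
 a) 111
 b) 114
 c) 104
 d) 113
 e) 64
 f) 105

First: 24 + -2 = 22
Then: 22 + 92 = 114
b) 114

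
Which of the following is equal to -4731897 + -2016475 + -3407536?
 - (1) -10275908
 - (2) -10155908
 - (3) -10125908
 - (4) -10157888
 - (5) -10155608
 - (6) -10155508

First: -4731897 + -2016475 = -6748372
Then: -6748372 + -3407536 = -10155908
2) -10155908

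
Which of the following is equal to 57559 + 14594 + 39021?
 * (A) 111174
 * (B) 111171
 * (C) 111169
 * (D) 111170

First: 57559 + 14594 = 72153
Then: 72153 + 39021 = 111174
A) 111174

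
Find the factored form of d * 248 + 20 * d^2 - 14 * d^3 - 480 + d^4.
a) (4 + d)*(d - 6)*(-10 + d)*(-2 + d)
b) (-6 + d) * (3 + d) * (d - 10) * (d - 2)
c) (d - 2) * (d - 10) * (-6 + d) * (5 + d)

We need to factor d * 248 + 20 * d^2 - 14 * d^3 - 480 + d^4.
The factored form is (4 + d)*(d - 6)*(-10 + d)*(-2 + d).
a) (4 + d)*(d - 6)*(-10 + d)*(-2 + d)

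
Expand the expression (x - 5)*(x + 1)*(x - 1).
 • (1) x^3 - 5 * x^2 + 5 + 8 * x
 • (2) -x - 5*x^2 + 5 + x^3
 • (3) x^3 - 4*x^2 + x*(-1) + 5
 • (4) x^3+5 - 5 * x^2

Expanding (x - 5)*(x + 1)*(x - 1):
= -x - 5*x^2 + 5 + x^3
2) -x - 5*x^2 + 5 + x^3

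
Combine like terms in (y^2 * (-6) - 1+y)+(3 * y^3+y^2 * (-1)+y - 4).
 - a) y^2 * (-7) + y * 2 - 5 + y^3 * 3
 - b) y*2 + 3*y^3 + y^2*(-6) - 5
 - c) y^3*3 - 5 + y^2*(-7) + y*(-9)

Adding the polynomials and combining like terms:
(y^2*(-6) - 1 + y) + (3*y^3 + y^2*(-1) + y - 4)
= y^2 * (-7) + y * 2 - 5 + y^3 * 3
a) y^2 * (-7) + y * 2 - 5 + y^3 * 3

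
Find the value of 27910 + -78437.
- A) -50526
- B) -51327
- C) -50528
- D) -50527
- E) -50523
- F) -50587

27910 + -78437 = -50527
D) -50527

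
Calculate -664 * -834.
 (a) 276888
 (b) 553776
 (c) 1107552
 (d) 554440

-664 * -834 = 553776
b) 553776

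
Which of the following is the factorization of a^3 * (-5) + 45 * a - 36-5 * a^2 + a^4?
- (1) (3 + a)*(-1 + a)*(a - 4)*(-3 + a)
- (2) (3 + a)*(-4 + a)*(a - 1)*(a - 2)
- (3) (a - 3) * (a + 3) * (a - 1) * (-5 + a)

We need to factor a^3 * (-5) + 45 * a - 36-5 * a^2 + a^4.
The factored form is (3 + a)*(-1 + a)*(a - 4)*(-3 + a).
1) (3 + a)*(-1 + a)*(a - 4)*(-3 + a)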